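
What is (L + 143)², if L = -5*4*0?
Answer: 20449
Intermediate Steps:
L = 0 (L = -20*0 = 0)
(L + 143)² = (0 + 143)² = 143² = 20449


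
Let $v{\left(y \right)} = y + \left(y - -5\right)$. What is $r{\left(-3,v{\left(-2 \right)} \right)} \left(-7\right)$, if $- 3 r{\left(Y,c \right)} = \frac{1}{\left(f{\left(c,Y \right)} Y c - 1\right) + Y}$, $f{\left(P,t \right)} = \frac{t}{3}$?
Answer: $- \frac{7}{3} \approx -2.3333$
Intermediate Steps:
$f{\left(P,t \right)} = \frac{t}{3}$ ($f{\left(P,t \right)} = t \frac{1}{3} = \frac{t}{3}$)
$v{\left(y \right)} = 5 + 2 y$ ($v{\left(y \right)} = y + \left(y + 5\right) = y + \left(5 + y\right) = 5 + 2 y$)
$r{\left(Y,c \right)} = - \frac{1}{3 \left(-1 + Y + \frac{c Y^{2}}{3}\right)}$ ($r{\left(Y,c \right)} = - \frac{1}{3 \left(\left(\frac{Y}{3} Y c - 1\right) + Y\right)} = - \frac{1}{3 \left(\left(\frac{Y^{2}}{3} c - 1\right) + Y\right)} = - \frac{1}{3 \left(\left(\frac{c Y^{2}}{3} - 1\right) + Y\right)} = - \frac{1}{3 \left(\left(-1 + \frac{c Y^{2}}{3}\right) + Y\right)} = - \frac{1}{3 \left(-1 + Y + \frac{c Y^{2}}{3}\right)}$)
$r{\left(-3,v{\left(-2 \right)} \right)} \left(-7\right) = - \frac{1}{-3 + 3 \left(-3\right) + \left(5 + 2 \left(-2\right)\right) \left(-3\right)^{2}} \left(-7\right) = - \frac{1}{-3 - 9 + \left(5 - 4\right) 9} \left(-7\right) = - \frac{1}{-3 - 9 + 1 \cdot 9} \left(-7\right) = - \frac{1}{-3 - 9 + 9} \left(-7\right) = - \frac{1}{-3} \left(-7\right) = \left(-1\right) \left(- \frac{1}{3}\right) \left(-7\right) = \frac{1}{3} \left(-7\right) = - \frac{7}{3}$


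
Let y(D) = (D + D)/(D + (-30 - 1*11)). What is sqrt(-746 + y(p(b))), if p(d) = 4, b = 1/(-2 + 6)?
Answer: I*sqrt(1021570)/37 ≈ 27.317*I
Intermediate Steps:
b = 1/4 ≈ 0.25000
y(D) = 2*D/(-41 + D) (y(D) = (2*D)/(D + (-30 - 11)) = (2*D)/(D - 41) = (2*D)/(-41 + D) = 2*D/(-41 + D))
sqrt(-746 + y(p(b))) = sqrt(-746 + 2*4/(-41 + 4)) = sqrt(-746 + 2*4/(-37)) = sqrt(-746 + 2*4*(-1/37)) = sqrt(-746 - 8/37) = sqrt(-27610/37) = I*sqrt(1021570)/37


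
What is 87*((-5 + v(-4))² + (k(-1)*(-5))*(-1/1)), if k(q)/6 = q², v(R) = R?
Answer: 9657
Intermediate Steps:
k(q) = 6*q²
87*((-5 + v(-4))² + (k(-1)*(-5))*(-1/1)) = 87*((-5 - 4)² + ((6*(-1)²)*(-5))*(-1/1)) = 87*((-9)² + ((6*1)*(-5))*(-1*1)) = 87*(81 + (6*(-5))*(-1)) = 87*(81 - 30*(-1)) = 87*(81 + 30) = 87*111 = 9657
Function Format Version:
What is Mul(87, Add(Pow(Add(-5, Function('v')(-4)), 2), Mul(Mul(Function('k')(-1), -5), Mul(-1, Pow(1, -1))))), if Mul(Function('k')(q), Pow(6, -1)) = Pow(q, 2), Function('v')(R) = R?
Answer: 9657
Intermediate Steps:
Function('k')(q) = Mul(6, Pow(q, 2))
Mul(87, Add(Pow(Add(-5, Function('v')(-4)), 2), Mul(Mul(Function('k')(-1), -5), Mul(-1, Pow(1, -1))))) = Mul(87, Add(Pow(Add(-5, -4), 2), Mul(Mul(Mul(6, Pow(-1, 2)), -5), Mul(-1, Pow(1, -1))))) = Mul(87, Add(Pow(-9, 2), Mul(Mul(Mul(6, 1), -5), Mul(-1, 1)))) = Mul(87, Add(81, Mul(Mul(6, -5), -1))) = Mul(87, Add(81, Mul(-30, -1))) = Mul(87, Add(81, 30)) = Mul(87, 111) = 9657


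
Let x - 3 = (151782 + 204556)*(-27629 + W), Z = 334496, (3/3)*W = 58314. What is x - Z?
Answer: 10933897037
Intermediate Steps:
W = 58314
x = 10934231533 (x = 3 + (151782 + 204556)*(-27629 + 58314) = 3 + 356338*30685 = 3 + 10934231530 = 10934231533)
x - Z = 10934231533 - 1*334496 = 10934231533 - 334496 = 10933897037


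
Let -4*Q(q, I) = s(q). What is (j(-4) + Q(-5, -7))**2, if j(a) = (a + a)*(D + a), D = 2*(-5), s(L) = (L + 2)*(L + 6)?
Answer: 203401/16 ≈ 12713.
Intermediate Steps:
s(L) = (2 + L)*(6 + L)
Q(q, I) = -3 - 2*q - q**2/4 (Q(q, I) = -(12 + q**2 + 8*q)/4 = -3 - 2*q - q**2/4)
D = -10
j(a) = 2*a*(-10 + a) (j(a) = (a + a)*(-10 + a) = (2*a)*(-10 + a) = 2*a*(-10 + a))
(j(-4) + Q(-5, -7))**2 = (2*(-4)*(-10 - 4) + (-3 - 2*(-5) - 1/4*(-5)**2))**2 = (2*(-4)*(-14) + (-3 + 10 - 1/4*25))**2 = (112 + (-3 + 10 - 25/4))**2 = (112 + 3/4)**2 = (451/4)**2 = 203401/16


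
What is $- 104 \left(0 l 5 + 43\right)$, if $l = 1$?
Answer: $-4472$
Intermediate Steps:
$- 104 \left(0 l 5 + 43\right) = - 104 \left(0 \cdot 1 \cdot 5 + 43\right) = - 104 \left(0 \cdot 5 + 43\right) = - 104 \left(0 + 43\right) = \left(-104\right) 43 = -4472$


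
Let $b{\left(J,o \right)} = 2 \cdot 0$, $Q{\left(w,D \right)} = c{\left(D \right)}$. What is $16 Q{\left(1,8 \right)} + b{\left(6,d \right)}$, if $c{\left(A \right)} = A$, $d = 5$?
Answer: $128$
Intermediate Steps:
$Q{\left(w,D \right)} = D$
$b{\left(J,o \right)} = 0$
$16 Q{\left(1,8 \right)} + b{\left(6,d \right)} = 16 \cdot 8 + 0 = 128 + 0 = 128$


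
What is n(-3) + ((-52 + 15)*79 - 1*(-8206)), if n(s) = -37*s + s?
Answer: 5391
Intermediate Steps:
n(s) = -36*s
n(-3) + ((-52 + 15)*79 - 1*(-8206)) = -36*(-3) + ((-52 + 15)*79 - 1*(-8206)) = 108 + (-37*79 + 8206) = 108 + (-2923 + 8206) = 108 + 5283 = 5391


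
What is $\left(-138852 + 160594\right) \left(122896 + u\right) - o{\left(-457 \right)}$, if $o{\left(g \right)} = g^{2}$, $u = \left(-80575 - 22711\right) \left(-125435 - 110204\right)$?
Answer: $529164028267451$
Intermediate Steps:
$u = 24338209754$ ($u = \left(-103286\right) \left(-235639\right) = 24338209754$)
$\left(-138852 + 160594\right) \left(122896 + u\right) - o{\left(-457 \right)} = \left(-138852 + 160594\right) \left(122896 + 24338209754\right) - \left(-457\right)^{2} = 21742 \cdot 24338332650 - 208849 = 529164028476300 - 208849 = 529164028267451$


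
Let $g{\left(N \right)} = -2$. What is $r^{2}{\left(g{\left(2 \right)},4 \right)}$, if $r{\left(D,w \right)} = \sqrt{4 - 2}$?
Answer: $2$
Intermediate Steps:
$r{\left(D,w \right)} = \sqrt{2}$
$r^{2}{\left(g{\left(2 \right)},4 \right)} = \left(\sqrt{2}\right)^{2} = 2$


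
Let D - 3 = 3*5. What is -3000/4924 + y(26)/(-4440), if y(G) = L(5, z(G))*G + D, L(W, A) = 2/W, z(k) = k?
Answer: -8412401/13664100 ≈ -0.61566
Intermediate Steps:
D = 18 (D = 3 + 3*5 = 3 + 15 = 18)
y(G) = 18 + 2*G/5 (y(G) = (2/5)*G + 18 = (2*(1/5))*G + 18 = 2*G/5 + 18 = 18 + 2*G/5)
-3000/4924 + y(26)/(-4440) = -3000/4924 + (18 + (2/5)*26)/(-4440) = -3000*1/4924 + (18 + 52/5)*(-1/4440) = -750/1231 + (142/5)*(-1/4440) = -750/1231 - 71/11100 = -8412401/13664100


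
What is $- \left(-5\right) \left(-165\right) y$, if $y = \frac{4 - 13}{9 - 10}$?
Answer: $-7425$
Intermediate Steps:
$y = 9$ ($y = - \frac{9}{-1} = \left(-9\right) \left(-1\right) = 9$)
$- \left(-5\right) \left(-165\right) y = - \left(-5\right) \left(-165\right) 9 = \left(-1\right) 825 \cdot 9 = \left(-825\right) 9 = -7425$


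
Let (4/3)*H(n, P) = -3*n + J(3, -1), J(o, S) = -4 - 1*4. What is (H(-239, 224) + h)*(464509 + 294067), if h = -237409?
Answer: -179689396796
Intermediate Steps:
J(o, S) = -8 (J(o, S) = -4 - 4 = -8)
H(n, P) = -6 - 9*n/4 (H(n, P) = 3*(-3*n - 8)/4 = 3*(-8 - 3*n)/4 = -6 - 9*n/4)
(H(-239, 224) + h)*(464509 + 294067) = ((-6 - 9/4*(-239)) - 237409)*(464509 + 294067) = ((-6 + 2151/4) - 237409)*758576 = (2127/4 - 237409)*758576 = -947509/4*758576 = -179689396796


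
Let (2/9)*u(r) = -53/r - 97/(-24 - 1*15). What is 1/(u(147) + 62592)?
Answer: 637/39877200 ≈ 1.5974e-5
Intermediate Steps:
u(r) = 291/26 - 477/(2*r) (u(r) = 9*(-53/r - 97/(-24 - 1*15))/2 = 9*(-53/r - 97/(-24 - 15))/2 = 9*(-53/r - 97/(-39))/2 = 9*(-53/r - 97*(-1/39))/2 = 9*(-53/r + 97/39)/2 = 9*(97/39 - 53/r)/2 = 291/26 - 477/(2*r))
1/(u(147) + 62592) = 1/((3/26)*(-2067 + 97*147)/147 + 62592) = 1/((3/26)*(1/147)*(-2067 + 14259) + 62592) = 1/((3/26)*(1/147)*12192 + 62592) = 1/(6096/637 + 62592) = 1/(39877200/637) = 637/39877200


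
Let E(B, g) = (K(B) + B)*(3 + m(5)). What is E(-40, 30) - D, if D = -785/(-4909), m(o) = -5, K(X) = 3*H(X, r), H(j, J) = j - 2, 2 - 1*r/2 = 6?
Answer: 1629003/4909 ≈ 331.84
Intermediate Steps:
r = -8 (r = 4 - 2*6 = 4 - 12 = -8)
H(j, J) = -2 + j
K(X) = -6 + 3*X (K(X) = 3*(-2 + X) = -6 + 3*X)
E(B, g) = 12 - 8*B (E(B, g) = ((-6 + 3*B) + B)*(3 - 5) = (-6 + 4*B)*(-2) = 12 - 8*B)
D = 785/4909 (D = -785*(-1/4909) = 785/4909 ≈ 0.15991)
E(-40, 30) - D = (12 - 8*(-40)) - 1*785/4909 = (12 + 320) - 785/4909 = 332 - 785/4909 = 1629003/4909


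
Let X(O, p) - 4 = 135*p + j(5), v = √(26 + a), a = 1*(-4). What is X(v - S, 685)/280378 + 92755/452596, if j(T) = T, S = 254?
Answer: 4847453561/9064140092 ≈ 0.53479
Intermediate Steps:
a = -4
v = √22 (v = √(26 - 4) = √22 ≈ 4.6904)
X(O, p) = 9 + 135*p (X(O, p) = 4 + (135*p + 5) = 4 + (5 + 135*p) = 9 + 135*p)
X(v - S, 685)/280378 + 92755/452596 = (9 + 135*685)/280378 + 92755/452596 = (9 + 92475)*(1/280378) + 92755*(1/452596) = 92484*(1/280378) + 92755/452596 = 6606/20027 + 92755/452596 = 4847453561/9064140092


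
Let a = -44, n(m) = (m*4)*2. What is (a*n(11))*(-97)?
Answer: 375584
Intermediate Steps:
n(m) = 8*m (n(m) = (4*m)*2 = 8*m)
(a*n(11))*(-97) = -352*11*(-97) = -44*88*(-97) = -3872*(-97) = 375584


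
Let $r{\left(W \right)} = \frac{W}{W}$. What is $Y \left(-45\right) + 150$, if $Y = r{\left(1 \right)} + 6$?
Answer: $-165$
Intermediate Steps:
$r{\left(W \right)} = 1$
$Y = 7$ ($Y = 1 + 6 = 7$)
$Y \left(-45\right) + 150 = 7 \left(-45\right) + 150 = -315 + 150 = -165$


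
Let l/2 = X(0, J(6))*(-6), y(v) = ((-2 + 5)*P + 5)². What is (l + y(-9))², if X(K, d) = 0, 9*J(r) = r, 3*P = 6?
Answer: 14641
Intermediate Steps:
P = 2 (P = (⅓)*6 = 2)
J(r) = r/9
y(v) = 121 (y(v) = ((-2 + 5)*2 + 5)² = (3*2 + 5)² = (6 + 5)² = 11² = 121)
l = 0 (l = 2*(0*(-6)) = 2*0 = 0)
(l + y(-9))² = (0 + 121)² = 121² = 14641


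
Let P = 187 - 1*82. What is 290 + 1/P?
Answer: 30451/105 ≈ 290.01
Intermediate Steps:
P = 105 (P = 187 - 82 = 105)
290 + 1/P = 290 + 1/105 = 30451/105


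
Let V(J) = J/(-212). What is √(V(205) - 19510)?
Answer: 5*I*√8769009/106 ≈ 139.68*I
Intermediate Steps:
V(J) = -J/212 (V(J) = J*(-1/212) = -J/212)
√(V(205) - 19510) = √(-1/212*205 - 19510) = √(-205/212 - 19510) = √(-4136325/212) = 5*I*√8769009/106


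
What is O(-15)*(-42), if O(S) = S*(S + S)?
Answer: -18900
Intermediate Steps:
O(S) = 2*S**2 (O(S) = S*(2*S) = 2*S**2)
O(-15)*(-42) = (2*(-15)**2)*(-42) = (2*225)*(-42) = 450*(-42) = -18900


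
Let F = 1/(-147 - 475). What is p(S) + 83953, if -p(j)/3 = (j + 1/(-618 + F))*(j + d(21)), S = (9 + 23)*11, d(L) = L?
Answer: -119137388177/384397 ≈ -3.0993e+5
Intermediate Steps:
F = -1/622 (F = 1/(-622) = -1/622 ≈ -0.0016077)
S = 352 (S = 32*11 = 352)
p(j) = -3*(21 + j)*(-622/384397 + j) (p(j) = -3*(j + 1/(-618 - 1/622))*(j + 21) = -3*(j + 1/(-384397/622))*(21 + j) = -3*(j - 622/384397)*(21 + j) = -3*(-622/384397 + j)*(21 + j) = -3*(21 + j)*(-622/384397 + j))
p(S) + 83953 = (39186/384397 - 3*352² - 24215145/384397*352) + 83953 = (39186/384397 - 3*123904 - 8523731040/384397) + 83953 = (39186/384397 - 371712 - 8523731040/384397) + 83953 = -151408669518/384397 + 83953 = -119137388177/384397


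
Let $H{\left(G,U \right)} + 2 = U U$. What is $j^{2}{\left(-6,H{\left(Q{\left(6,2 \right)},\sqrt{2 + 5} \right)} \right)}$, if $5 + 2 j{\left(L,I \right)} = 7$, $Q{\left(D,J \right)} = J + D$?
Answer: $1$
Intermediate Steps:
$Q{\left(D,J \right)} = D + J$
$H{\left(G,U \right)} = -2 + U^{2}$ ($H{\left(G,U \right)} = -2 + U U = -2 + U^{2}$)
$j{\left(L,I \right)} = 1$ ($j{\left(L,I \right)} = - \frac{5}{2} + \frac{1}{2} \cdot 7 = - \frac{5}{2} + \frac{7}{2} = 1$)
$j^{2}{\left(-6,H{\left(Q{\left(6,2 \right)},\sqrt{2 + 5} \right)} \right)} = 1^{2} = 1$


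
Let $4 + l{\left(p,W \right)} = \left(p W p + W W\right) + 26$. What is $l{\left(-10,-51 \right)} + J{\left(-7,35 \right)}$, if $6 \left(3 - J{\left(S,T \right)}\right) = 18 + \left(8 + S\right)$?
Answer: $- \frac{14863}{6} \approx -2477.2$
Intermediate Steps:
$l{\left(p,W \right)} = 22 + W^{2} + W p^{2}$ ($l{\left(p,W \right)} = -4 + \left(\left(p W p + W W\right) + 26\right) = -4 + \left(\left(W p p + W^{2}\right) + 26\right) = -4 + \left(\left(W p^{2} + W^{2}\right) + 26\right) = -4 + \left(\left(W^{2} + W p^{2}\right) + 26\right) = -4 + \left(26 + W^{2} + W p^{2}\right) = 22 + W^{2} + W p^{2}$)
$J{\left(S,T \right)} = - \frac{4}{3} - \frac{S}{6}$ ($J{\left(S,T \right)} = 3 - \frac{18 + \left(8 + S\right)}{6} = 3 - \frac{26 + S}{6} = 3 - \left(\frac{13}{3} + \frac{S}{6}\right) = - \frac{4}{3} - \frac{S}{6}$)
$l{\left(-10,-51 \right)} + J{\left(-7,35 \right)} = \left(22 + \left(-51\right)^{2} - 51 \left(-10\right)^{2}\right) - \frac{1}{6} = \left(22 + 2601 - 5100\right) + \left(- \frac{4}{3} + \frac{7}{6}\right) = \left(22 + 2601 - 5100\right) - \frac{1}{6} = -2477 - \frac{1}{6} = - \frac{14863}{6}$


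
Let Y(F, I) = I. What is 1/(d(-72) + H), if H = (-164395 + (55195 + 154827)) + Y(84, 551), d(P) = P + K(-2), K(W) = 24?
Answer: 1/46130 ≈ 2.1678e-5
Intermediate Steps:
d(P) = 24 + P (d(P) = P + 24 = 24 + P)
H = 46178 (H = (-164395 + (55195 + 154827)) + 551 = (-164395 + 210022) + 551 = 45627 + 551 = 46178)
1/(d(-72) + H) = 1/((24 - 72) + 46178) = 1/(-48 + 46178) = 1/46130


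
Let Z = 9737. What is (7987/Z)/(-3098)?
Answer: -1141/4309318 ≈ -0.00026478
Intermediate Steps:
(7987/Z)/(-3098) = (7987/9737)/(-3098) = (7987*(1/9737))*(-1/3098) = (1141/1391)*(-1/3098) = -1141/4309318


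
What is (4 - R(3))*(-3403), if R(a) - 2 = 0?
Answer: -6806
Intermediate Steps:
R(a) = 2 (R(a) = 2 + 0 = 2)
(4 - R(3))*(-3403) = (4 - 1*2)*(-3403) = (4 - 2)*(-3403) = 2*(-3403) = -6806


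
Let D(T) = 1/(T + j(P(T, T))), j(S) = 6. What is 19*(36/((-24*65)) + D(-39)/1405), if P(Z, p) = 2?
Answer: -105811/241098 ≈ -0.43887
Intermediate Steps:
D(T) = 1/(6 + T) (D(T) = 1/(T + 6) = 1/(6 + T))
19*(36/((-24*65)) + D(-39)/1405) = 19*(36/((-24*65)) + 1/((6 - 39)*1405)) = 19*(36/(-1560) + (1/1405)/(-33)) = 19*(36*(-1/1560) - 1/33*1/1405) = 19*(-3/130 - 1/46365) = 19*(-5569/241098) = -105811/241098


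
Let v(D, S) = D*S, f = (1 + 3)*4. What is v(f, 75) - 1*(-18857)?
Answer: 20057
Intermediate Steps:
f = 16 (f = 4*4 = 16)
v(f, 75) - 1*(-18857) = 16*75 - 1*(-18857) = 1200 + 18857 = 20057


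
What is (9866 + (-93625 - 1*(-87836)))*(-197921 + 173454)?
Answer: -99751959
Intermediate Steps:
(9866 + (-93625 - 1*(-87836)))*(-197921 + 173454) = (9866 + (-93625 + 87836))*(-24467) = (9866 - 5789)*(-24467) = 4077*(-24467) = -99751959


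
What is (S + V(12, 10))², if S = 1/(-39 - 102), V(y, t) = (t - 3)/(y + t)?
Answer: 931225/9622404 ≈ 0.096777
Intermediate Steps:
V(y, t) = (-3 + t)/(t + y)
S = -1/141 (S = 1/(-141) = -1/141 ≈ -0.0070922)
(S + V(12, 10))² = (-1/141 + (-3 + 10)/(10 + 12))² = (-1/141 + 7/22)² = (965/3102)² = 931225/9622404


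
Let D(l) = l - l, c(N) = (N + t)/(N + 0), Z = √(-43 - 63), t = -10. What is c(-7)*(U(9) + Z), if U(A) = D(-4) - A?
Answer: -153/7 + 17*I*√106/7 ≈ -21.857 + 25.004*I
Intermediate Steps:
Z = I*√106 (Z = √(-106) = I*√106 ≈ 10.296*I)
c(N) = (-10 + N)/N (c(N) = (N - 10)/(N + 0) = (-10 + N)/N)
D(l) = 0
U(A) = -A (U(A) = 0 - A = -A)
c(-7)*(U(9) + Z) = ((-10 - 7)/(-7))*(-1*9 + I*√106) = (-⅐*(-17))*(-9 + I*√106) = 17*(-9 + I*√106)/7 = -153/7 + 17*I*√106/7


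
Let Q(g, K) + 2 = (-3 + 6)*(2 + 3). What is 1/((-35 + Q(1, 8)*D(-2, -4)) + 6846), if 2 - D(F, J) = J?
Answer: 1/6889 ≈ 0.00014516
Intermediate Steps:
D(F, J) = 2 - J
Q(g, K) = 13 (Q(g, K) = -2 + (-3 + 6)*(2 + 3) = -2 + 3*5 = -2 + 15 = 13)
1/((-35 + Q(1, 8)*D(-2, -4)) + 6846) = 1/((-35 + 13*(2 - 1*(-4))) + 6846) = 1/((-35 + 13*(2 + 4)) + 6846) = 1/((-35 + 13*6) + 6846) = 1/((-35 + 78) + 6846) = 1/(43 + 6846) = 1/6889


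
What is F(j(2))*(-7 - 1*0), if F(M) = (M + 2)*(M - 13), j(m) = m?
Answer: 308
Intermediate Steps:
F(M) = (-13 + M)*(2 + M) (F(M) = (2 + M)*(-13 + M) = (-13 + M)*(2 + M))
F(j(2))*(-7 - 1*0) = (-26 + 2² - 11*2)*(-7 - 1*0) = (-26 + 4 - 22)*(-7 + 0) = -44*(-7) = 308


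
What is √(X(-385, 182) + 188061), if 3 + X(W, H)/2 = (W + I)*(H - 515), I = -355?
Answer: 3*√75655 ≈ 825.16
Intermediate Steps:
X(W, H) = -6 + 2*(-515 + H)*(-355 + W) (X(W, H) = -6 + 2*((W - 355)*(H - 515)) = -6 + 2*((-355 + W)*(-515 + H)) = -6 + 2*((-515 + H)*(-355 + W)) = -6 + 2*(-515 + H)*(-355 + W))
√(X(-385, 182) + 188061) = √((365644 - 1030*(-385) - 710*182 + 2*182*(-385)) + 188061) = √((365644 + 396550 - 129220 - 140140) + 188061) = √(492834 + 188061) = √680895 = 3*√75655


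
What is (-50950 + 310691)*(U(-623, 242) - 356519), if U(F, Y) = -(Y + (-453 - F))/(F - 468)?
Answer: -101029331309397/1091 ≈ -9.2602e+10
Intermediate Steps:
U(F, Y) = -(-453 + Y - F)/(-468 + F)
(-50950 + 310691)*(U(-623, 242) - 356519) = (-50950 + 310691)*((453 - 623 - 1*242)/(-468 - 623) - 356519) = 259741*((453 - 623 - 242)/(-1091) - 356519) = 259741*(-1/1091*(-412) - 356519) = 259741*(412/1091 - 356519) = 259741*(-388961817/1091) = -101029331309397/1091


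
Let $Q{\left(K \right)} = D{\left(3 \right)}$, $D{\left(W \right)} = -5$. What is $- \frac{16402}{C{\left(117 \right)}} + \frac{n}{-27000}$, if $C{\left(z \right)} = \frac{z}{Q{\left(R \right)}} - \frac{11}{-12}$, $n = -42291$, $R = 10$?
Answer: $\frac{2958698951}{4047000} \approx 731.08$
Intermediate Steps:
$Q{\left(K \right)} = -5$
$C{\left(z \right)} = \frac{11}{12} - \frac{z}{5}$ ($C{\left(z \right)} = \frac{z}{-5} - \frac{11}{-12} = z \left(- \frac{1}{5}\right) - - \frac{11}{12} = - \frac{z}{5} + \frac{11}{12} = \frac{11}{12} - \frac{z}{5}$)
$- \frac{16402}{C{\left(117 \right)}} + \frac{n}{-27000} = - \frac{16402}{\frac{11}{12} - \frac{117}{5}} - \frac{42291}{-27000} = - \frac{16402}{\frac{11}{12} - \frac{117}{5}} - - \frac{4699}{3000} = - \frac{16402}{- \frac{1349}{60}} + \frac{4699}{3000} = \left(-16402\right) \left(- \frac{60}{1349}\right) + \frac{4699}{3000} = \frac{984120}{1349} + \frac{4699}{3000} = \frac{2958698951}{4047000}$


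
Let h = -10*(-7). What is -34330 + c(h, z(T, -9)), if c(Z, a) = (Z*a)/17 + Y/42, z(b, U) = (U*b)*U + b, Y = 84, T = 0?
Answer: -34328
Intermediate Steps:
h = 70
z(b, U) = b + b*U**2 (z(b, U) = b*U**2 + b = b + b*U**2)
c(Z, a) = 2 + Z*a/17 (c(Z, a) = (Z*a)/17 + 84/42 = (Z*a)*(1/17) + 84*(1/42) = Z*a/17 + 2 = 2 + Z*a/17)
-34330 + c(h, z(T, -9)) = -34330 + (2 + (1/17)*70*(0*(1 + (-9)**2))) = -34330 + (2 + (1/17)*70*(0*(1 + 81))) = -34330 + (2 + (1/17)*70*(0*82)) = -34330 + (2 + (1/17)*70*0) = -34330 + (2 + 0) = -34330 + 2 = -34328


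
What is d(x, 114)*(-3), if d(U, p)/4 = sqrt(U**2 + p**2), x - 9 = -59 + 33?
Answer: -12*sqrt(13285) ≈ -1383.1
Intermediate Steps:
x = -17 (x = 9 + (-59 + 33) = 9 - 26 = -17)
d(U, p) = 4*sqrt(U**2 + p**2)
d(x, 114)*(-3) = (4*sqrt((-17)**2 + 114**2))*(-3) = (4*sqrt(289 + 12996))*(-3) = (4*sqrt(13285))*(-3) = -12*sqrt(13285)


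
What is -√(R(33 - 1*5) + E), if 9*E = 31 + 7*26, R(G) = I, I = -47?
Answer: -I*√210/3 ≈ -4.8305*I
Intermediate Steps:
R(G) = -47
E = 71/3 (E = (31 + 7*26)/9 = (31 + 182)/9 = (⅑)*213 = 71/3 ≈ 23.667)
-√(R(33 - 1*5) + E) = -√(-47 + 71/3) = -√(-70/3) = -I*√210/3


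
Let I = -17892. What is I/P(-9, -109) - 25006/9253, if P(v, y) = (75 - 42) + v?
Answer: -13846235/18506 ≈ -748.20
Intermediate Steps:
P(v, y) = 33 + v
I/P(-9, -109) - 25006/9253 = -17892/(33 - 9) - 25006/9253 = -17892/24 - 25006*1/9253 = -17892*1/24 - 25006/9253 = -1491/2 - 25006/9253 = -13846235/18506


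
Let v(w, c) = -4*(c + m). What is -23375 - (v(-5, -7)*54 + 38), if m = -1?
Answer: -25141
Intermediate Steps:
v(w, c) = 4 - 4*c (v(w, c) = -4*(c - 1) = -4*(-1 + c) = 4 - 4*c)
-23375 - (v(-5, -7)*54 + 38) = -23375 - ((4 - 4*(-7))*54 + 38) = -23375 - ((4 + 28)*54 + 38) = -23375 - (32*54 + 38) = -23375 - (1728 + 38) = -23375 - 1*1766 = -23375 - 1766 = -25141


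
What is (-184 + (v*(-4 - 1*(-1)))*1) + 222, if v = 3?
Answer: 29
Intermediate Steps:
(-184 + (v*(-4 - 1*(-1)))*1) + 222 = (-184 + (3*(-4 - 1*(-1)))*1) + 222 = (-184 + (3*(-4 + 1))*1) + 222 = (-184 + (3*(-3))*1) + 222 = (-184 - 9*1) + 222 = (-184 - 9) + 222 = -193 + 222 = 29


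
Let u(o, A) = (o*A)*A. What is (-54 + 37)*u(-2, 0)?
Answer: 0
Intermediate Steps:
u(o, A) = o*A² (u(o, A) = (A*o)*A = o*A²)
(-54 + 37)*u(-2, 0) = (-54 + 37)*(-2*0²) = -(-34)*0 = -17*0 = 0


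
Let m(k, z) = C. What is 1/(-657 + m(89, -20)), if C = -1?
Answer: -1/658 ≈ -0.0015198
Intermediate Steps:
m(k, z) = -1
1/(-657 + m(89, -20)) = 1/(-657 - 1) = 1/(-658) = -1/658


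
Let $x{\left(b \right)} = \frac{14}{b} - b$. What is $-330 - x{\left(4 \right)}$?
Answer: $- \frac{659}{2} \approx -329.5$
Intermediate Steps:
$x{\left(b \right)} = - b + \frac{14}{b}$
$-330 - x{\left(4 \right)} = -330 - \left(\left(-1\right) 4 + \frac{14}{4}\right) = -330 - \left(-4 + 14 \cdot \frac{1}{4}\right) = -330 - \left(-4 + \frac{7}{2}\right) = -330 - - \frac{1}{2} = -330 + \frac{1}{2} = - \frac{659}{2}$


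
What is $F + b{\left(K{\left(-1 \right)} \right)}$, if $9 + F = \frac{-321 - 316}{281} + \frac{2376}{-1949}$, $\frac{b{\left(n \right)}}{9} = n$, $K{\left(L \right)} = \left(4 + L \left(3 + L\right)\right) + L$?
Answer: $- \frac{1909169}{547669} \approx -3.486$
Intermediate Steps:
$K{\left(L \right)} = 4 + L + L \left(3 + L\right)$
$b{\left(n \right)} = 9 n$
$F = - \frac{6838190}{547669}$ ($F = -9 + \left(\frac{-321 - 316}{281} + \frac{2376}{-1949}\right) = -9 + \left(\left(-321 - 316\right) \frac{1}{281} + 2376 \left(- \frac{1}{1949}\right)\right) = -9 - \frac{1909169}{547669} = - \frac{6838190}{547669} \approx -12.486$)
$F + b{\left(K{\left(-1 \right)} \right)} = - \frac{6838190}{547669} + 9 \left(4 + \left(-1\right)^{2} + 4 \left(-1\right)\right) = - \frac{6838190}{547669} + 9 \left(4 + 1 - 4\right) = - \frac{6838190}{547669} + 9 \cdot 1 = - \frac{6838190}{547669} + 9 = - \frac{1909169}{547669}$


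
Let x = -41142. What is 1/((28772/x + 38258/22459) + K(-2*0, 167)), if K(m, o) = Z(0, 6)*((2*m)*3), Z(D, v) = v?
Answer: 12486597/12538112 ≈ 0.99589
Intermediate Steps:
K(m, o) = 36*m (K(m, o) = 6*((2*m)*3) = 6*(6*m) = 36*m)
1/((28772/x + 38258/22459) + K(-2*0, 167)) = 1/((28772/(-41142) + 38258/22459) + 36*(-2*0)) = 1/((28772*(-1/41142) + 38258*(1/22459)) + 36*0) = 1/((-14386/20571 + 1034/607) + 0) = 1/(12538112/12486597 + 0) = 1/(12538112/12486597) = 12486597/12538112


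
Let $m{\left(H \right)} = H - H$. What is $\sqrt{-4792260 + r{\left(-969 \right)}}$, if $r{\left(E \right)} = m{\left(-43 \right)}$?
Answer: $2 i \sqrt{1198065} \approx 2189.1 i$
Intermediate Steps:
$m{\left(H \right)} = 0$
$r{\left(E \right)} = 0$
$\sqrt{-4792260 + r{\left(-969 \right)}} = \sqrt{-4792260 + 0} = \sqrt{-4792260} = 2 i \sqrt{1198065}$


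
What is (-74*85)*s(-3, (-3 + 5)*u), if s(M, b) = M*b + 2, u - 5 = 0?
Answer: 176120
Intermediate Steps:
u = 5 (u = 5 + 0 = 5)
s(M, b) = 2 + M*b
(-74*85)*s(-3, (-3 + 5)*u) = (-74*85)*(2 - 3*(-3 + 5)*5) = -6290*(2 - 6*5) = -6290*(2 - 3*10) = -6290*(2 - 30) = -6290*(-28) = 176120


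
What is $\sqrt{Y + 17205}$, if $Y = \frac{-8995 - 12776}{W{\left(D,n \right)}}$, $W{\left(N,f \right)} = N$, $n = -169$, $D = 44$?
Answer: $\frac{\sqrt{8087739}}{22} \approx 129.27$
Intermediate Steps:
$Y = - \frac{21771}{44}$ ($Y = \frac{-8995 - 12776}{44} = \left(-21771\right) \frac{1}{44} = - \frac{21771}{44} \approx -494.8$)
$\sqrt{Y + 17205} = \sqrt{- \frac{21771}{44} + 17205} = \sqrt{\frac{735249}{44}} = \frac{\sqrt{8087739}}{22}$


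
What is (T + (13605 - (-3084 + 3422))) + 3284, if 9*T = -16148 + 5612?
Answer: 46141/3 ≈ 15380.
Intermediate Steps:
T = -3512/3 (T = (-16148 + 5612)/9 = (1/9)*(-10536) = -3512/3 ≈ -1170.7)
(T + (13605 - (-3084 + 3422))) + 3284 = (-3512/3 + (13605 - (-3084 + 3422))) + 3284 = (-3512/3 + (13605 - 1*338)) + 3284 = (-3512/3 + (13605 - 338)) + 3284 = (-3512/3 + 13267) + 3284 = 36289/3 + 3284 = 46141/3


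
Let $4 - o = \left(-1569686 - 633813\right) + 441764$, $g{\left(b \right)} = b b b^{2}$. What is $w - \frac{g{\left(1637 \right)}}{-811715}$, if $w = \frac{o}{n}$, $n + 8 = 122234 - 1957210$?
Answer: $\frac{13177315745697168839}{1489484037560} \approx 8.8469 \cdot 10^{6}$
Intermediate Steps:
$n = -1834984$ ($n = -8 + \left(122234 - 1957210\right) = -8 - 1834976 = -1834984$)
$g{\left(b \right)} = b^{4}$ ($g{\left(b \right)} = b^{2} b^{2} = b^{4}$)
$o = 1761739$ ($o = 4 - \left(\left(-1569686 - 633813\right) + 441764\right) = 4 - \left(-2203499 + 441764\right) = 4 - -1761735 = 4 + 1761735 = 1761739$)
$w = - \frac{1761739}{1834984}$ ($w = \frac{1761739}{-1834984} = 1761739 \left(- \frac{1}{1834984}\right) = - \frac{1761739}{1834984} \approx -0.96008$)
$w - \frac{g{\left(1637 \right)}}{-811715} = - \frac{1761739}{1834984} - \frac{1637^{4}}{-811715} = - \frac{1761739}{1834984} - 7181161893361 \left(- \frac{1}{811715}\right) = - \frac{1761739}{1834984} - - \frac{7181161893361}{811715} = - \frac{1761739}{1834984} + \frac{7181161893361}{811715} = \frac{13177315745697168839}{1489484037560}$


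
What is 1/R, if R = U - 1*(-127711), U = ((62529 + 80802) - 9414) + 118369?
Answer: 1/379997 ≈ 2.6316e-6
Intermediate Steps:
U = 252286 (U = (143331 - 9414) + 118369 = 133917 + 118369 = 252286)
R = 379997 (R = 252286 - 1*(-127711) = 252286 + 127711 = 379997)
1/R = 1/379997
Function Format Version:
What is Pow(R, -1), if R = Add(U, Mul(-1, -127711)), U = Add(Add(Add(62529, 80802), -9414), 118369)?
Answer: Rational(1, 379997) ≈ 2.6316e-6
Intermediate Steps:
U = 252286 (U = Add(Add(143331, -9414), 118369) = Add(133917, 118369) = 252286)
R = 379997 (R = Add(252286, Mul(-1, -127711)) = Add(252286, 127711) = 379997)
Pow(R, -1) = Pow(379997, -1) = Rational(1, 379997)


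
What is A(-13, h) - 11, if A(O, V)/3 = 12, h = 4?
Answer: 25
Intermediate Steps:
A(O, V) = 36 (A(O, V) = 3*12 = 36)
A(-13, h) - 11 = 36 - 11 = 25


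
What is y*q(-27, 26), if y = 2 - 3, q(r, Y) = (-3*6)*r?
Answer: -486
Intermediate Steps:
q(r, Y) = -18*r
y = -1
y*q(-27, 26) = -(-18)*(-27) = -1*486 = -486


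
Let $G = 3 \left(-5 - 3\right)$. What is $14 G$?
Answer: $-336$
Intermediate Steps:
$G = -24$ ($G = 3 \left(-8\right) = -24$)
$14 G = 14 \left(-24\right) = -336$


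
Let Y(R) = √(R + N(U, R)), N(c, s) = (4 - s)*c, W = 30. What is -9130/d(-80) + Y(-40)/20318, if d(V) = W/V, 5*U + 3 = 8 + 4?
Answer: 73040/3 + 7*√5/50795 ≈ 24347.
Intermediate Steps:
U = 9/5 (U = -⅗ + (8 + 4)/5 = -⅗ + (⅕)*12 = -⅗ + 12/5 = 9/5 ≈ 1.8000)
N(c, s) = c*(4 - s)
Y(R) = √(36/5 - 4*R/5) (Y(R) = √(R + 9*(4 - R)/5) = √(R + (36/5 - 9*R/5)) = √(36/5 - 4*R/5))
d(V) = 30/V
-9130/d(-80) + Y(-40)/20318 = -9130/(30/(-80)) + (2*√(45 - 5*(-40))/5)/20318 = -9130/(30*(-1/80)) + (2*√(45 + 200)/5)*(1/20318) = -9130/(-3/8) + (2*√245/5)*(1/20318) = -9130*(-8/3) + (2*(7*√5)/5)*(1/20318) = 73040/3 + (14*√5/5)*(1/20318) = 73040/3 + 7*√5/50795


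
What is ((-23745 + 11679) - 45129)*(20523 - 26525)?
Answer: 343284390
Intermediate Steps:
((-23745 + 11679) - 45129)*(20523 - 26525) = (-12066 - 45129)*(-6002) = -57195*(-6002) = 343284390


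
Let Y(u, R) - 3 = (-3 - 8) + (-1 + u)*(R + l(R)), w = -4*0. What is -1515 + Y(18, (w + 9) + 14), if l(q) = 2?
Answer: -1098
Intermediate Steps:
w = 0
Y(u, R) = -8 + (-1 + u)*(2 + R) (Y(u, R) = 3 + ((-3 - 8) + (-1 + u)*(R + 2)) = 3 + (-11 + (-1 + u)*(2 + R)) = -8 + (-1 + u)*(2 + R))
-1515 + Y(18, (w + 9) + 14) = -1515 + (-10 - ((0 + 9) + 14) + 2*18 + ((0 + 9) + 14)*18) = -1515 + (-10 - (9 + 14) + 36 + (9 + 14)*18) = -1515 + (-10 - 1*23 + 36 + 23*18) = -1515 + (-10 - 23 + 36 + 414) = -1515 + 417 = -1098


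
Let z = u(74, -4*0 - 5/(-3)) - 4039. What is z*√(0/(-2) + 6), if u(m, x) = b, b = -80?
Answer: -4119*√6 ≈ -10089.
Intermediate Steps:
u(m, x) = -80
z = -4119 (z = -80 - 4039 = -4119)
z*√(0/(-2) + 6) = -4119*√(0/(-2) + 6) = -4119*√(0*(-½) + 6) = -4119*√(0 + 6) = -4119*√6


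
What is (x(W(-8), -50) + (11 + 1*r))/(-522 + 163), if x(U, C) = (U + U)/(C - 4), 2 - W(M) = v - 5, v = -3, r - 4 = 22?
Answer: -989/9693 ≈ -0.10203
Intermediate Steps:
r = 26 (r = 4 + 22 = 26)
W(M) = 10 (W(M) = 2 - (-3 - 5) = 2 - 1*(-8) = 2 + 8 = 10)
x(U, C) = 2*U/(-4 + C) (x(U, C) = (2*U)/(-4 + C) = 2*U/(-4 + C))
(x(W(-8), -50) + (11 + 1*r))/(-522 + 163) = (2*10/(-4 - 50) + (11 + 1*26))/(-522 + 163) = (2*10/(-54) + (11 + 26))/(-359) = (2*10*(-1/54) + 37)*(-1/359) = (-10/27 + 37)*(-1/359) = (989/27)*(-1/359) = -989/9693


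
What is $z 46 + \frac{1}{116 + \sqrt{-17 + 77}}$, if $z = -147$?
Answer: $- \frac{22645909}{3349} - \frac{\sqrt{15}}{6698} \approx -6762.0$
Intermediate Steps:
$z 46 + \frac{1}{116 + \sqrt{-17 + 77}} = \left(-147\right) 46 + \frac{1}{116 + \sqrt{-17 + 77}} = -6762 + \frac{1}{116 + \sqrt{60}} = -6762 + \frac{1}{116 + 2 \sqrt{15}}$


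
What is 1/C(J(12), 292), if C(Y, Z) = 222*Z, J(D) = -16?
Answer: 1/64824 ≈ 1.5426e-5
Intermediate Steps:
1/C(J(12), 292) = 1/(222*292) = 1/64824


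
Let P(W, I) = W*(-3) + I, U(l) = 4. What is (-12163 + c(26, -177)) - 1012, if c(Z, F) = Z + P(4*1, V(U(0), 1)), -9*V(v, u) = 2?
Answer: -118451/9 ≈ -13161.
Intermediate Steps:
V(v, u) = -2/9 (V(v, u) = -1/9*2 = -2/9)
P(W, I) = I - 3*W (P(W, I) = -3*W + I = I - 3*W)
c(Z, F) = -110/9 + Z (c(Z, F) = Z + (-2/9 - 12) = Z - 110/9 = -110/9 + Z)
(-12163 + c(26, -177)) - 1012 = (-12163 + (-110/9 + 26)) - 1012 = (-12163 + 124/9) - 1012 = -109343/9 - 1012 = -118451/9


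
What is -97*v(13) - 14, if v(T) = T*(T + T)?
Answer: -32800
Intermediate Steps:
v(T) = 2*T² (v(T) = T*(2*T) = 2*T²)
-97*v(13) - 14 = -194*13² - 14 = -194*169 - 14 = -97*338 - 14 = -32786 - 14 = -32800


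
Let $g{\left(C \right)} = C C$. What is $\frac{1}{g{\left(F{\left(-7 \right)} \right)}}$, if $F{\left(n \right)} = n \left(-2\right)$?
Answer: $\frac{1}{196} \approx 0.005102$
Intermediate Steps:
$F{\left(n \right)} = - 2 n$
$g{\left(C \right)} = C^{2}$
$\frac{1}{g{\left(F{\left(-7 \right)} \right)}} = \frac{1}{\left(\left(-2\right) \left(-7\right)\right)^{2}} = \frac{1}{14^{2}} = \frac{1}{196}$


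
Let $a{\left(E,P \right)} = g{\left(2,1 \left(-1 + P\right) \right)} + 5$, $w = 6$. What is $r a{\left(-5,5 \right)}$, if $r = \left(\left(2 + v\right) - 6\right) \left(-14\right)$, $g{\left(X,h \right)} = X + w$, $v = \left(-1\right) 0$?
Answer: $728$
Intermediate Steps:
$v = 0$
$g{\left(X,h \right)} = 6 + X$ ($g{\left(X,h \right)} = X + 6 = 6 + X$)
$a{\left(E,P \right)} = 13$ ($a{\left(E,P \right)} = \left(6 + 2\right) + 5 = 8 + 5 = 13$)
$r = 56$ ($r = \left(\left(2 + 0\right) - 6\right) \left(-14\right) = \left(2 - 6\right) \left(-14\right) = \left(-4\right) \left(-14\right) = 56$)
$r a{\left(-5,5 \right)} = 56 \cdot 13 = 728$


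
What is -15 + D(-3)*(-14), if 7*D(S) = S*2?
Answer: -3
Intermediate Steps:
D(S) = 2*S/7 (D(S) = (S*2)/7 = (2*S)/7 = 2*S/7)
-15 + D(-3)*(-14) = -15 + ((2/7)*(-3))*(-14) = -15 - 6/7*(-14) = -15 + 12 = -3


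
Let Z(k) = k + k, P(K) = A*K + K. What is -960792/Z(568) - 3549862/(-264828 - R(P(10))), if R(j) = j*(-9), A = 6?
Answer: -15612917599/18758058 ≈ -832.33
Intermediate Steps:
P(K) = 7*K (P(K) = 6*K + K = 7*K)
R(j) = -9*j
Z(k) = 2*k
-960792/Z(568) - 3549862/(-264828 - R(P(10))) = -960792/(2*568) - 3549862/(-264828 - (-9)*7*10) = -960792/1136 - 3549862/(-264828 - (-9)*70) = -960792*1/1136 - 3549862/(-264828 - 1*(-630)) = -120099/142 - 3549862/(-264828 + 630) = -120099/142 - 3549862/(-264198) = -120099/142 - 3549862*(-1/264198) = -120099/142 + 1774931/132099 = -15612917599/18758058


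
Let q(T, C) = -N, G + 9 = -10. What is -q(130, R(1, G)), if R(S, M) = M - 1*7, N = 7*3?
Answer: 21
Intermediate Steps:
G = -19 (G = -9 - 10 = -19)
N = 21
R(S, M) = -7 + M (R(S, M) = M - 7 = -7 + M)
q(T, C) = -21 (q(T, C) = -1*21 = -21)
-q(130, R(1, G)) = -1*(-21) = 21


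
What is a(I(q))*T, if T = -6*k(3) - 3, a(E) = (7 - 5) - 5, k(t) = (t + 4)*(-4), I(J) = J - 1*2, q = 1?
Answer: -495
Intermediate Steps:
I(J) = -2 + J (I(J) = J - 2 = -2 + J)
k(t) = -16 - 4*t (k(t) = (4 + t)*(-4) = -16 - 4*t)
a(E) = -3 (a(E) = 2 - 5 = -3)
T = 165 (T = -6*(-16 - 4*3) - 3 = -6*(-16 - 12) - 3 = -6*(-28) - 3 = 168 - 3 = 165)
a(I(q))*T = -3*165 = -495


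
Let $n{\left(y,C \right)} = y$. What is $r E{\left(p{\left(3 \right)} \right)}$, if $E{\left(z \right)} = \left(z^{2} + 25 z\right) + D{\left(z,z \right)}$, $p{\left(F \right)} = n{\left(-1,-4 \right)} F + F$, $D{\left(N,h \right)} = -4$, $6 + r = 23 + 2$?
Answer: $-76$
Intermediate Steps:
$r = 19$ ($r = -6 + \left(23 + 2\right) = -6 + 25 = 19$)
$p{\left(F \right)} = 0$ ($p{\left(F \right)} = - F + F = 0$)
$E{\left(z \right)} = -4 + z^{2} + 25 z$ ($E{\left(z \right)} = \left(z^{2} + 25 z\right) - 4 = -4 + z^{2} + 25 z$)
$r E{\left(p{\left(3 \right)} \right)} = 19 \left(-4 + 0^{2} + 25 \cdot 0\right) = 19 \left(-4 + 0 + 0\right) = 19 \left(-4\right) = -76$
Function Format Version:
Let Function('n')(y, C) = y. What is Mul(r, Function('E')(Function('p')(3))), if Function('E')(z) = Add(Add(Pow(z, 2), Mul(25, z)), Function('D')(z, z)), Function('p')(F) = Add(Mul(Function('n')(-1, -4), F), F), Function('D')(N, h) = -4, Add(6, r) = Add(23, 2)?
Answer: -76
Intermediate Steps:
r = 19 (r = Add(-6, Add(23, 2)) = Add(-6, 25) = 19)
Function('p')(F) = 0 (Function('p')(F) = Add(Mul(-1, F), F) = 0)
Function('E')(z) = Add(-4, Pow(z, 2), Mul(25, z)) (Function('E')(z) = Add(Add(Pow(z, 2), Mul(25, z)), -4) = Add(-4, Pow(z, 2), Mul(25, z)))
Mul(r, Function('E')(Function('p')(3))) = Mul(19, Add(-4, Pow(0, 2), Mul(25, 0))) = Mul(19, Add(-4, 0, 0)) = Mul(19, -4) = -76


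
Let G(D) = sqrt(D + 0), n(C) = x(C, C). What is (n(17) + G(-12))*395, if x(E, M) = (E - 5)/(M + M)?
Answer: 2370/17 + 790*I*sqrt(3) ≈ 139.41 + 1368.3*I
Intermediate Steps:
x(E, M) = (-5 + E)/(2*M) (x(E, M) = (-5 + E)/((2*M)) = (-5 + E)*(1/(2*M)) = (-5 + E)/(2*M))
n(C) = (-5 + C)/(2*C)
G(D) = sqrt(D)
(n(17) + G(-12))*395 = ((1/2)*(-5 + 17)/17 + sqrt(-12))*395 = ((1/2)*(1/17)*12 + 2*I*sqrt(3))*395 = (6/17 + 2*I*sqrt(3))*395 = 2370/17 + 790*I*sqrt(3)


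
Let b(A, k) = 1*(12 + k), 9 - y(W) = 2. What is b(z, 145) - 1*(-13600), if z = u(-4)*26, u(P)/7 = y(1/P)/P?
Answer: 13757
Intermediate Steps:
y(W) = 7 (y(W) = 9 - 1*2 = 9 - 2 = 7)
u(P) = 49/P (u(P) = 7*(7/P) = 49/P)
z = -637/2 (z = (49/(-4))*26 = (49*(-1/4))*26 = -49/4*26 = -637/2 ≈ -318.50)
b(A, k) = 12 + k
b(z, 145) - 1*(-13600) = (12 + 145) - 1*(-13600) = 157 + 13600 = 13757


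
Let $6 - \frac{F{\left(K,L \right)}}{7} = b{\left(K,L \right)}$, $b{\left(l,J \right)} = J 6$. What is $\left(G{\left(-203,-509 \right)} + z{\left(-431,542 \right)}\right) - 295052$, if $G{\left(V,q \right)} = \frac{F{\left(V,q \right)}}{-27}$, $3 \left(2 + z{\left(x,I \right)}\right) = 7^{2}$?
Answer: $-295831$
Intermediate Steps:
$b{\left(l,J \right)} = 6 J$
$F{\left(K,L \right)} = 42 - 42 L$ ($F{\left(K,L \right)} = 42 - 7 \cdot 6 L = 42 - 42 L$)
$z{\left(x,I \right)} = \frac{43}{3}$ ($z{\left(x,I \right)} = -2 + \frac{7^{2}}{3} = -2 + \frac{1}{3} \cdot 49 = -2 + \frac{49}{3} = \frac{43}{3}$)
$G{\left(V,q \right)} = - \frac{14}{9} + \frac{14 q}{9}$ ($G{\left(V,q \right)} = \frac{42 - 42 q}{-27} = \left(42 - 42 q\right) \left(- \frac{1}{27}\right) = - \frac{14}{9} + \frac{14 q}{9}$)
$\left(G{\left(-203,-509 \right)} + z{\left(-431,542 \right)}\right) - 295052 = \left(\left(- \frac{14}{9} + \frac{14}{9} \left(-509\right)\right) + \frac{43}{3}\right) - 295052 = \left(\left(- \frac{14}{9} - \frac{7126}{9}\right) + \frac{43}{3}\right) - 295052 = \left(- \frac{2380}{3} + \frac{43}{3}\right) - 295052 = -779 - 295052 = -295831$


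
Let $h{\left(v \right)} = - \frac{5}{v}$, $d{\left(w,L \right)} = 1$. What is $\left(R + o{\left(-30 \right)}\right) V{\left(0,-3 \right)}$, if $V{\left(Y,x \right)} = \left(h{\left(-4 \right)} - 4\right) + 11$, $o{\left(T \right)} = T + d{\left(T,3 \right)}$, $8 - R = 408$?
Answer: $- \frac{14157}{4} \approx -3539.3$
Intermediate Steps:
$R = -400$ ($R = 8 - 408 = -400$)
$o{\left(T \right)} = 1 + T$ ($o{\left(T \right)} = T + 1 = 1 + T$)
$V{\left(Y,x \right)} = \frac{33}{4}$ ($V{\left(Y,x \right)} = \left(- \frac{5}{-4} - 4\right) + 11 = \left(\left(-5\right) \left(- \frac{1}{4}\right) - 4\right) + 11 = \left(\frac{5}{4} - 4\right) + 11 = - \frac{11}{4} + 11 = \frac{33}{4}$)
$\left(R + o{\left(-30 \right)}\right) V{\left(0,-3 \right)} = \left(-400 + \left(1 - 30\right)\right) \frac{33}{4} = \left(-400 - 29\right) \frac{33}{4} = \left(-429\right) \frac{33}{4} = - \frac{14157}{4}$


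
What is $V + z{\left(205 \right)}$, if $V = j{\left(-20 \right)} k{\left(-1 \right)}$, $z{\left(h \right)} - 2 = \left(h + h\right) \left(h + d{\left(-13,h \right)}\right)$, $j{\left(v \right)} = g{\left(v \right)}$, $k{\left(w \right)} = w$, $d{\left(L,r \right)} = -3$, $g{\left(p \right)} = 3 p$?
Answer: $82882$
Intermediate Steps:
$j{\left(v \right)} = 3 v$
$z{\left(h \right)} = 2 + 2 h \left(-3 + h\right)$ ($z{\left(h \right)} = 2 + \left(h + h\right) \left(h - 3\right) = 2 + 2 h \left(-3 + h\right)$)
$V = 60$ ($V = 3 \left(-20\right) \left(-1\right) = \left(-60\right) \left(-1\right) = 60$)
$V + z{\left(205 \right)} = 60 + \left(2 - 1230 + 2 \cdot 205^{2}\right) = 60 + \left(2 - 1230 + 2 \cdot 42025\right) = 60 + \left(2 - 1230 + 84050\right) = 60 + 82822 = 82882$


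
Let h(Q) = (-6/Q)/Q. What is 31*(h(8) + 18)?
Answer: 17763/32 ≈ 555.09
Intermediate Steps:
h(Q) = -6/Q²
31*(h(8) + 18) = 31*(-6/8² + 18) = 31*(-6*1/64 + 18) = 31*(-3/32 + 18) = 31*(573/32) = 17763/32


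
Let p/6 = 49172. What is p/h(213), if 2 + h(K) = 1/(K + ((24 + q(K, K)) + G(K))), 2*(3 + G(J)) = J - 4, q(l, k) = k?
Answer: -4281846/29 ≈ -1.4765e+5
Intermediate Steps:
p = 295032 (p = 6*49172 = 295032)
G(J) = -5 + J/2 (G(J) = -3 + (J - 4)/2 = -3 + (-4 + J)/2 = -3 + (-2 + J/2) = -5 + J/2)
h(K) = -2 + 1/(19 + 5*K/2) (h(K) = -2 + 1/(K + ((24 + K) + (-5 + K/2))) = -2 + 1/(K + (19 + 3*K/2)) = -2 + 1/(19 + 5*K/2))
p/h(213) = 295032/((2*(-37 - 5*213)/(38 + 5*213))) = 295032/((2*(-37 - 1065)/(38 + 1065))) = 295032/((2*(-1102)/1103)) = 295032/((2*(1/1103)*(-1102))) = 295032/(-2204/1103) = 295032*(-1103/2204) = -4281846/29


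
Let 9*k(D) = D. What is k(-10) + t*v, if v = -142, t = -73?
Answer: 93284/9 ≈ 10365.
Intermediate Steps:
k(D) = D/9
k(-10) + t*v = (1/9)*(-10) - 73*(-142) = -10/9 + 10366 = 93284/9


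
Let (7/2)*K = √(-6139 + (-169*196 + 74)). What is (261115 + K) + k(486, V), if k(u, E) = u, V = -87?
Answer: 261601 + 2*I*√39189/7 ≈ 2.616e+5 + 56.561*I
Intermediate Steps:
K = 2*I*√39189/7 (K = 2*√(-6139 + (-169*196 + 74))/7 = 2*√(-6139 + (-33124 + 74))/7 = 2*√(-6139 - 33050)/7 = 2*√(-39189)/7 = 2*(I*√39189)/7 = 2*I*√39189/7 ≈ 56.561*I)
(261115 + K) + k(486, V) = (261115 + 2*I*√39189/7) + 486 = 261601 + 2*I*√39189/7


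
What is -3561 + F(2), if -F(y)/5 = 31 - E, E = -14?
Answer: -3786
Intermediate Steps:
F(y) = -225 (F(y) = -5*(31 - 1*(-14)) = -5*(31 + 14) = -5*45 = -225)
-3561 + F(2) = -3561 - 225 = -3786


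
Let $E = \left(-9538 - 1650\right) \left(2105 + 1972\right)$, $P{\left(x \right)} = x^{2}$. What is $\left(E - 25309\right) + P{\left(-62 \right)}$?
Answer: $-45634941$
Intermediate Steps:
$E = -45613476$ ($E = \left(-11188\right) 4077 = -45613476$)
$\left(E - 25309\right) + P{\left(-62 \right)} = \left(-45613476 - 25309\right) + \left(-62\right)^{2} = -45638785 + 3844 = -45634941$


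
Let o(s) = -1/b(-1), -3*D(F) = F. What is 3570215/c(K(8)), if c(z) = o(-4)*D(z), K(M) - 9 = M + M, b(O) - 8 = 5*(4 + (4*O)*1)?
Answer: 17137032/5 ≈ 3.4274e+6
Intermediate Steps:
D(F) = -F/3
b(O) = 28 + 20*O (b(O) = 8 + 5*(4 + (4*O)*1) = 8 + 5*(4 + 4*O) = 8 + (20 + 20*O) = 28 + 20*O)
K(M) = 9 + 2*M (K(M) = 9 + (M + M) = 9 + 2*M)
o(s) = -⅛ (o(s) = -1/(28 + 20*(-1)) = -1/(28 - 20) = -1/8 = -1*⅛ = -⅛)
c(z) = z/24 (c(z) = -(-1)*z/24 = z/24)
3570215/c(K(8)) = 3570215/(((9 + 2*8)/24)) = 3570215/(((9 + 16)/24)) = 3570215/(((1/24)*25)) = 3570215/(25/24) = 3570215*(24/25) = 17137032/5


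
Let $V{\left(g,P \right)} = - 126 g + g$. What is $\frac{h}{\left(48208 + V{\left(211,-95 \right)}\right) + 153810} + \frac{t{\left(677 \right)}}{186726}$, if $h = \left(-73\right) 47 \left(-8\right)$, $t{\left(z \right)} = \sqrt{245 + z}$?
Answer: $\frac{27448}{175643} + \frac{\sqrt{922}}{186726} \approx 0.15643$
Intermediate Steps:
$V{\left(g,P \right)} = - 125 g$
$h = 27448$ ($h = \left(-3431\right) \left(-8\right) = 27448$)
$\frac{h}{\left(48208 + V{\left(211,-95 \right)}\right) + 153810} + \frac{t{\left(677 \right)}}{186726} = \frac{27448}{\left(48208 - 26375\right) + 153810} + \frac{\sqrt{245 + 677}}{186726} = \frac{27448}{\left(48208 - 26375\right) + 153810} + \sqrt{922} \cdot \frac{1}{186726} = \frac{27448}{21833 + 153810} + \frac{\sqrt{922}}{186726} = \frac{27448}{175643} + \frac{\sqrt{922}}{186726}$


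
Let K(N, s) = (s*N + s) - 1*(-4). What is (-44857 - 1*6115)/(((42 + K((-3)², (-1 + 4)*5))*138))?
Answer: -12743/6762 ≈ -1.8845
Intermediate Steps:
K(N, s) = 4 + s + N*s (K(N, s) = (N*s + s) + 4 = (s + N*s) + 4 = 4 + s + N*s)
(-44857 - 1*6115)/(((42 + K((-3)², (-1 + 4)*5))*138)) = (-44857 - 1*6115)/(((42 + (4 + (-1 + 4)*5 + (-3)²*((-1 + 4)*5)))*138)) = (-44857 - 6115)/(((42 + (4 + 3*5 + 9*(3*5)))*138)) = -50972*1/(138*(42 + (4 + 15 + 9*15))) = -50972*1/(138*(42 + (4 + 15 + 135))) = -50972*1/(138*(42 + 154)) = -50972/(196*138) = -50972/27048 = -50972*1/27048 = -12743/6762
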